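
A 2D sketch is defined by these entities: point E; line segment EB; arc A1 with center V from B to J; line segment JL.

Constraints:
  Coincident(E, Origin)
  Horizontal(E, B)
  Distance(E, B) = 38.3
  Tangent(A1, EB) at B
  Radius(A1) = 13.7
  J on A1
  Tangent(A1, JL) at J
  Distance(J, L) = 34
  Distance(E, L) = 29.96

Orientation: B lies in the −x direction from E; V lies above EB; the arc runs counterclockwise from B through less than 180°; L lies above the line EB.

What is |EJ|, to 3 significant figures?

28.5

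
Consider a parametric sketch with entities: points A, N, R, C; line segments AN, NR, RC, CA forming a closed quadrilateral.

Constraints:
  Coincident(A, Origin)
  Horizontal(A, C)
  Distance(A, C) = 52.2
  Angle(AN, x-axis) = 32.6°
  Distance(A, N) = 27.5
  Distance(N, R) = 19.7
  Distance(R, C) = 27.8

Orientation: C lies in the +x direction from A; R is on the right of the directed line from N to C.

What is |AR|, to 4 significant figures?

25.28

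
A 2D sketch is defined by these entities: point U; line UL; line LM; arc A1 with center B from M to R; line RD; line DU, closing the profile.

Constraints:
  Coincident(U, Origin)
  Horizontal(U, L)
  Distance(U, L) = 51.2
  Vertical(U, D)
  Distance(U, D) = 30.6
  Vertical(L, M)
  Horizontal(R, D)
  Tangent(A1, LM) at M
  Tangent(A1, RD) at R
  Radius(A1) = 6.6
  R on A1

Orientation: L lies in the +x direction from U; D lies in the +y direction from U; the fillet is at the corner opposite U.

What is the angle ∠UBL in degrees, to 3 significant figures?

77.1°

U is at the origin; U and L share the same y with |UL| = 51.2 and L on the +x side, so L = (51.2, 0.00). UD is vertical with |UD| = 30.6 and D on the +y side, so D = (0.00, 30.6). The virtual corner opposite U is at (51.2, 30.6). Tangency of A1 to LM means the radius BM is perpendicular to LM and A1 meets RD tangentially, so BR is at right angles to RD, with radius 6.6, so the center B sits 6.6 in from both sides at B = (44.6, 24.0). Then cos ∠UBL = BU·BL / (|BU||BL|), giving 77.1°.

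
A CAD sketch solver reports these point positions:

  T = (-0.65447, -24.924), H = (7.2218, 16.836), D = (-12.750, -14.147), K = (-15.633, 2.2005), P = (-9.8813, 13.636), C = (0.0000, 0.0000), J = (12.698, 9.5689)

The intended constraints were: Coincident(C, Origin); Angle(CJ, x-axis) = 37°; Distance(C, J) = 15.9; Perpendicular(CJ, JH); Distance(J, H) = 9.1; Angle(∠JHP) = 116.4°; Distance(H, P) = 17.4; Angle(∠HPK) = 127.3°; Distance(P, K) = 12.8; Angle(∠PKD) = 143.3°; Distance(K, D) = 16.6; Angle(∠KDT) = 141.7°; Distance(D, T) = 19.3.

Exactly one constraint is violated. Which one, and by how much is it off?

Distance(D, T) = 19.3 — off by 3.10.

C = (0.00, 0.00) ✓; CJ at 37.00° ✓; |CJ| = 15.90 ✓; ∠(CJ, JH) = 90.00° ✓; |JH| = 9.099 ✓; ∠JHP = 116.4° ✓; |HP| = 17.40 ✓; ∠HPK = 127.3° ✓; |PK| = 12.80 ✓; ∠PKD = 143.3° ✓; |KD| = 16.60 ✓; ∠KDT = 141.7° ✓; |DT| = 16.20 ✗.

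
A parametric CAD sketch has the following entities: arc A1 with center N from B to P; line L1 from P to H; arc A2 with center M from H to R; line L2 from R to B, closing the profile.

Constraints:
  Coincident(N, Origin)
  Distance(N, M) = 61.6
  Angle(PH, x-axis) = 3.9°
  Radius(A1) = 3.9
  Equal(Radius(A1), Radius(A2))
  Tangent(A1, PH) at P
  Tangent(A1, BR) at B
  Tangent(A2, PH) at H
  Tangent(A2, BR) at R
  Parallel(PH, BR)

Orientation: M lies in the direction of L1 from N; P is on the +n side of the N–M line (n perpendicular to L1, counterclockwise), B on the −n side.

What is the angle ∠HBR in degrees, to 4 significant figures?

7.217°

The slot axis is L1's direction at 3.9°, so u = (cos 3.9°, sin 3.9°) = (0.9977, 0.06802) and n = (−sin 3.9°, cos 3.9°) = (-0.06802, 0.9977). N is at the origin and M lies 61.6 along u from N, so M = 61.6·u = (61.46, 4.190). Tangency of A1 to both parallel lines with radius 3.9 puts P and B at N ± 3.9·n: P = (-0.2653, 3.891), B = (0.2653, -3.891). Equal radii place H and R the same way about M: H = M + 3.9·n = (61.19, 8.081), R = M − 3.9·n = (61.72, 0.2988). Then cos ∠HBR = BH·BR / (|BH||BR|), giving 7.217°.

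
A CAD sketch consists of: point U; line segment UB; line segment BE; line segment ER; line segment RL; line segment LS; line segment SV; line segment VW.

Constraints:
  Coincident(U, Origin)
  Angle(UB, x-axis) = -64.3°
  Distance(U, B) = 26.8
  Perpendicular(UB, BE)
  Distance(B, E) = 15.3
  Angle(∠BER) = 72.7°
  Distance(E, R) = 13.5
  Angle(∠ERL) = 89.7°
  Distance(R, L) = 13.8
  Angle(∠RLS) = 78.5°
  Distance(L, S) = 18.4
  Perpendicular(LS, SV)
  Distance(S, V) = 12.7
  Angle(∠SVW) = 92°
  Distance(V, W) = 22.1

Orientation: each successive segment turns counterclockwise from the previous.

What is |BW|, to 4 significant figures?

20.19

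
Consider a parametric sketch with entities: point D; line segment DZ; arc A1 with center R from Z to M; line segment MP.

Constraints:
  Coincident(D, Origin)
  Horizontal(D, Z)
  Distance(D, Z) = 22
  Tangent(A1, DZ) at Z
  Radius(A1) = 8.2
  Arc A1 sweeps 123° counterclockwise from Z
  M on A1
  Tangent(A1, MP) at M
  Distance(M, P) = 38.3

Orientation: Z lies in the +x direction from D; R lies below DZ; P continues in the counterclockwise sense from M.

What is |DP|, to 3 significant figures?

57.5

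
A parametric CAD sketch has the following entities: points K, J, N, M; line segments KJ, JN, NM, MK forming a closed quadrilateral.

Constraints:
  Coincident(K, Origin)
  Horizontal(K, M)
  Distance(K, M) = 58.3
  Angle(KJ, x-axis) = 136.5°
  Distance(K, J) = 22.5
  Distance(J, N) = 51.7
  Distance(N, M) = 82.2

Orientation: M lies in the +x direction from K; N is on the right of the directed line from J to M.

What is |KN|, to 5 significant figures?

39.383

K is at the origin; K and M share the same y with |KM| = 58.3 and M in +x, so M = (58.3, 0). KJ runs at 136.5° with |KJ| = 22.5, so J = (-16.321, 15.488). N is determined by |JN| = 51.7 and |NM| = 82.2 together: it lies at the intersection of circle(J, 51.7) and circle(M, 82.2). With |JM| = 76.211, the foot of the radical line on JM is 11.312 from J and the perpendicular offset is √(51.7² − 11.312²) = 50.447. Taking the right-of-JM solution: N = (-15.497, -36.205).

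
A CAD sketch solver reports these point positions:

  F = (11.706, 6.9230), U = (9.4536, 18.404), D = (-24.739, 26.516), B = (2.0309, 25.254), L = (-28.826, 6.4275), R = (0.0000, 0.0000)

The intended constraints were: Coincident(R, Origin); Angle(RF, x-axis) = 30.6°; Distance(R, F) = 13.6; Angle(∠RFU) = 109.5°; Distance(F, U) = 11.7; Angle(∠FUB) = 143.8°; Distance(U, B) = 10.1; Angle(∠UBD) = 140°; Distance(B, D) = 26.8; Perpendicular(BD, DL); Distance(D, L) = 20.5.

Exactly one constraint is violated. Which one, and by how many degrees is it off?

Perpendicular(BD, DL) — off by 8.80°.

R = (0.00, 0.00) ✓; RF at 30.60° ✓; |RF| = 13.60 ✓; ∠RFU = 109.5° ✓; |FU| = 11.70 ✓; ∠FUB = 143.8° ✓; |UB| = 10.10 ✓; ∠UBD = 140.0° ✓; |BD| = 26.80 ✓; ∠(BD, DL) = 81.20° ✗; |DL| = 20.50 ✓.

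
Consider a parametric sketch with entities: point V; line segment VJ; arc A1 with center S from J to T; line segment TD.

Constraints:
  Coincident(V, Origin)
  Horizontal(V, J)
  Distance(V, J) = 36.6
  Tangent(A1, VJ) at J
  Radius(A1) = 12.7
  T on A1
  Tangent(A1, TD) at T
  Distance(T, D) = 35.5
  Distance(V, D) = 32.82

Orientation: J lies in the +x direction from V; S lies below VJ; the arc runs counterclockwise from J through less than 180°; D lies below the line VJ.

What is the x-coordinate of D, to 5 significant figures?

4.5188

Checks: |VJ| = 36.60 ✓; ∠(SJ, JV) = 90.00° ✓; |ST| = 12.70 ✓; ∠(ST, TD) = 90.00° ✓; |TD| = 35.50 ✓; |VD| = 32.82 ✓.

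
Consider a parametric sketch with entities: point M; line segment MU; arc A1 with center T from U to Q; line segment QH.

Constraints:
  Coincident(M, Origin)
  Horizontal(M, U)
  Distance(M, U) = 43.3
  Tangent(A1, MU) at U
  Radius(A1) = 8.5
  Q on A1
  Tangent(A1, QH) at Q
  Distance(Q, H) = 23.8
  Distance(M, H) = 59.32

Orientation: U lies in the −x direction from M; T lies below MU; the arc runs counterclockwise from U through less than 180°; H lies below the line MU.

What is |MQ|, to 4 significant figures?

52.60

Checks: M.y = 0.00, U.y = 0.00 ✓; |TQ| = 8.500 ✓; ∠(TQ, QH) = 90.00° ✓; |QH| = 23.80 ✓; |MH| = 59.32 ✓.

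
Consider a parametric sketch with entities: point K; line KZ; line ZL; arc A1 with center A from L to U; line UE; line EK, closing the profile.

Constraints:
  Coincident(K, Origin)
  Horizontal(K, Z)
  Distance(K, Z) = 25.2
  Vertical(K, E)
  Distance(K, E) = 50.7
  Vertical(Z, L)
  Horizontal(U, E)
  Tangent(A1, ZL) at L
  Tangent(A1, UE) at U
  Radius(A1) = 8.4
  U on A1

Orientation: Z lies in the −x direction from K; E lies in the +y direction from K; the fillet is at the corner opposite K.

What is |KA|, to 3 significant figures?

45.5

K is at the origin; KZ is horizontal with |KZ| = 25.2 and Z on the −x side, so Z = (-25.2, 0.00). KE is vertical with |KE| = 50.7 and E on the +y side, so E = (0.00, 50.7). The virtual corner opposite K is at (-25.2, 50.7). A1 meets ZL tangentially, so AL is at right angles to ZL and tangency of A1 to UE means the radius AU is perpendicular to UE, with radius 8.4, so the center A sits 8.4 in from both sides at A = (-16.8, 42.3). Then |KA| = |A − K| = 45.5.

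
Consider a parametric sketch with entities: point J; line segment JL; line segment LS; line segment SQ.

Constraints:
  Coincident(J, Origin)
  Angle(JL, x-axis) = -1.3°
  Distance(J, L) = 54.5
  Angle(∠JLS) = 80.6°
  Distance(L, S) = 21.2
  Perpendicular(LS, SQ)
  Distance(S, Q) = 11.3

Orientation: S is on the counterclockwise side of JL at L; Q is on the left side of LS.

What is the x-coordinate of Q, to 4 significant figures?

40.31

∠JLS = 80.6°, so LS runs at -1.3° + (180° − 80.6°) = 98.10° from the x-axis; with |LS| = 21.2, S = L + 21.2·(cos 98.10°, sin 98.10°) = (51.50, 19.75). LS is perpendicular to SQ; with |SQ| = 11.3 on the left of LS, Q = S + 11.3·(-0.9900, -0.1409) = (40.31, 18.16). So Q.x = 40.31.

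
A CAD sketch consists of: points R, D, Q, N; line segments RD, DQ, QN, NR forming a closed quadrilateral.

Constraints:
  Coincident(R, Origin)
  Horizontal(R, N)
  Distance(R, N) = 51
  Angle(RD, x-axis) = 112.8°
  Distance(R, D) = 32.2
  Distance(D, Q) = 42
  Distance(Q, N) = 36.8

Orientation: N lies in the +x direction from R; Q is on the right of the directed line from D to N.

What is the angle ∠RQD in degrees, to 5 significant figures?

39.798°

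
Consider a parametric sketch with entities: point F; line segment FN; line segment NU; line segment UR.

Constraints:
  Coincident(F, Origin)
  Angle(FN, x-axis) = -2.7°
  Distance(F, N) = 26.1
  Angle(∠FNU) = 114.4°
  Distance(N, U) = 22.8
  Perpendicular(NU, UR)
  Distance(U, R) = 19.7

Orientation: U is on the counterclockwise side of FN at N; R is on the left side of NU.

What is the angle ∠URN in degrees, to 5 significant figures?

49.172°

F is at the origin; FN runs at -2.7° with length 26.1, so N = 26.1·(cos -2.7°, sin -2.7°) = (26.071, -1.2295). ∠FNU = 114.4°, so NU runs at -2.7° + (180° − 114.4°) = 62.900° from the x-axis; with |NU| = 22.8, U = N + 22.8·(cos 62.900°, sin 62.900°) = (36.457, 19.067). NU is perpendicular to UR; with |UR| = 19.7 on the left of NU, R = U + 19.7·(-0.89021, 0.45554) = (18.920, 28.042). Then cos ∠URN = RU·RN / (|RU||RN|), giving 49.172°.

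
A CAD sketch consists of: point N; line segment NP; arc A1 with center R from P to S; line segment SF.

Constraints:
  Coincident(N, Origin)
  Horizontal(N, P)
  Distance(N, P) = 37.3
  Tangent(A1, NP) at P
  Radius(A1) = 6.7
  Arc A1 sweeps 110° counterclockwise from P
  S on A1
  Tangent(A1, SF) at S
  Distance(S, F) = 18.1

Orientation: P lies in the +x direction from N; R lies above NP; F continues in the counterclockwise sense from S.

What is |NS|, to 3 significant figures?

44.5

N is at the origin; N and P share the same y with |NP| = 37.3 and P on the +x side, so P = (37.3, 0.00). Since A1 is tangent to NP there, RP ⟂ NP, so R = P + (0, 6.7) = (37.3, 6.70). On A1, P sits at bearing -90° from R; a 110° counterclockwise sweep puts S at bearing 20°, so S = R + 6.7·(cos 20°, sin 20°) = (43.6, 8.99). Then |NS| = |S − N| = 44.5.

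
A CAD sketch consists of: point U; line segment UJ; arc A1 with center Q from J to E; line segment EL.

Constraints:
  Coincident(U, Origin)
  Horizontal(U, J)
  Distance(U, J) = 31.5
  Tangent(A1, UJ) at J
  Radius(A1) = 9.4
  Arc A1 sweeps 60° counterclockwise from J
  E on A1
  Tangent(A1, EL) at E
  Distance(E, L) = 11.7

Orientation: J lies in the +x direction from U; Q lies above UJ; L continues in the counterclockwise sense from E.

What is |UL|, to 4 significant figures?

47.85

U is at the origin; U and J share the same y with |UJ| = 31.5 and J on the +x side, so J = (31.50, 0.000). Since A1 is tangent to UJ there, QJ ⟂ UJ, so Q = J + (0, 9.4) = (31.50, 9.400). On A1, J sits at bearing -90° from Q; a 60° counterclockwise sweep puts E at bearing -30°, so E = Q + 9.4·(cos -30°, sin -30°) = (39.64, 4.700). The tangent condition forces QE to be normal to EL, so EL runs along (−sin -30°, cos -30°); with |EL| = 11.7, L = (45.49, 14.83). Then |UL| = |L − U| = 47.85.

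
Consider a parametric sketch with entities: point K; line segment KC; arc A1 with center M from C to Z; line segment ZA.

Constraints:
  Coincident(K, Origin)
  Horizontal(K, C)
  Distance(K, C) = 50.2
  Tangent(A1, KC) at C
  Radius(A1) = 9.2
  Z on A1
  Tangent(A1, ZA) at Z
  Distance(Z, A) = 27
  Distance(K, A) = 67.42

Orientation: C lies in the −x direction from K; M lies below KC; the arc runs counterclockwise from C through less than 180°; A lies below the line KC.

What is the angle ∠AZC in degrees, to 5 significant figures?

131.79°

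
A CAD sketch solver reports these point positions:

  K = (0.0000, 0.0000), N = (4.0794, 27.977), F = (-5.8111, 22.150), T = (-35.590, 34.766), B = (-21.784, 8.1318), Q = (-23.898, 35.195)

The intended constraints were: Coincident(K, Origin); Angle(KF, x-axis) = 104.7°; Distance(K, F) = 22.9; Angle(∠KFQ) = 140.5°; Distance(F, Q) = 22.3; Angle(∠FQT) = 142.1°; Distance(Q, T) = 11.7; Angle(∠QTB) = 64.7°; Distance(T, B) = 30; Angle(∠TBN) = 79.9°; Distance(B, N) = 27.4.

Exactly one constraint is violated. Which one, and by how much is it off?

Distance(B, N) = 27.4 — off by 5.20.

K = (0.00, 0.00) ✓; KF at 104.7° ✓; |KF| = 22.90 ✓; ∠KFQ = 140.5° ✓; |FQ| = 22.30 ✓; ∠FQT = 142.1° ✓; |QT| = 11.70 ✓; ∠QTB = 64.70° ✓; |TB| = 30.00 ✓; ∠TBN = 79.90° ✓; |BN| = 32.60 ✗.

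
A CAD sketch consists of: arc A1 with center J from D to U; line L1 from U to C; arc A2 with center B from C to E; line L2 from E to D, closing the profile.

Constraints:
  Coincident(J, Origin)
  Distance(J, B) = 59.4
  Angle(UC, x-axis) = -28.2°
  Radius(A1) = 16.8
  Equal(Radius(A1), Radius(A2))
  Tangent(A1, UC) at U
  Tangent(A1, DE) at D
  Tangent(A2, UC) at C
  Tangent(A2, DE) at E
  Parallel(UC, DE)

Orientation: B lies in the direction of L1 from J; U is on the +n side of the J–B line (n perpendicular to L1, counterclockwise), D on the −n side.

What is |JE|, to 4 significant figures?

61.73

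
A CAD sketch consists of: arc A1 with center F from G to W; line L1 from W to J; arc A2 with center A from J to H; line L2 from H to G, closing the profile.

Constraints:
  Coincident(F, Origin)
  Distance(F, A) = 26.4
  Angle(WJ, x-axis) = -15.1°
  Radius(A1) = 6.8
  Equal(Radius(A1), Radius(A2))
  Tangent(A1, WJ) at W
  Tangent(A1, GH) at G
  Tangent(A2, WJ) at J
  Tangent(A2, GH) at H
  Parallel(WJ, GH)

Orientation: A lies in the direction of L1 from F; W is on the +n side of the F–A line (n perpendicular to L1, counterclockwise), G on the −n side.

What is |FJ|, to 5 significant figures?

27.262

The slot axis is L1's direction at -15.1°, so u = (cos -15.1°, sin -15.1°) = (0.96547, -0.26050) and n = (−sin -15.1°, cos -15.1°) = (0.26050, 0.96547). F is at the origin and A lies 26.4 along u from F, so A = 26.4·u = (25.488, -6.8773). Tangency of A1 to both parallel lines with radius 6.8 puts W and G at F ± 6.8·n: W = (1.7714, 6.5652), G = (-1.7714, -6.5652). Equal radii place J and H the same way about A: J = A + 6.8·n = (27.260, -0.31211), H = A − 6.8·n = (23.717, -13.443). Then |FJ| = |J − F| = 27.262.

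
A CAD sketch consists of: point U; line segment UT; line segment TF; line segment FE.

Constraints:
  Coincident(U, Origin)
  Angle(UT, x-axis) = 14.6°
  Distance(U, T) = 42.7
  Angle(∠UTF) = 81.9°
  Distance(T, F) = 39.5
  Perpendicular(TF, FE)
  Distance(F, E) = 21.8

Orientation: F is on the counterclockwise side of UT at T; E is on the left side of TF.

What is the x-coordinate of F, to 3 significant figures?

26.1

U is at the origin; UT runs at 14.6° with length 42.7, so T = 42.7·(cos 14.6°, sin 14.6°) = (41.3, 10.8). ∠UTF = 81.9°, so TF runs at 14.6° + (180° − 81.9°) = 113° from the x-axis; with |TF| = 39.5, F = T + 39.5·(cos 113°, sin 113°) = (26.1, 47.2). So F.x = 26.1.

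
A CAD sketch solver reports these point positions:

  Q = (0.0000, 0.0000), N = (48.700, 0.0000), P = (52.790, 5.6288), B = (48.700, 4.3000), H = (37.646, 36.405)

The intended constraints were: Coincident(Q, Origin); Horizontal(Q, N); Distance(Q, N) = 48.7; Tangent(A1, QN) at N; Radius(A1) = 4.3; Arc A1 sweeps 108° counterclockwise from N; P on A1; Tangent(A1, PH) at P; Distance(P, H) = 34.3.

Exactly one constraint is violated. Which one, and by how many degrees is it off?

Tangent(A1, PH) at P — off by 8.20°.

Q = (0.00, 0.00) ✓; Q.y = 0.00, N.y = 0.00 ✓; |QN| = 48.70 ✓; ∠(BN, NQ) = 90.00° ✓; |BN| = 4.300 ✓; bearing(B→P) − bearing(B→N) = 108.0° ✓; |BP| = 4.300 ✓; ∠(BP, PH) = 81.80° ✗; |PH| = 34.30 ✓.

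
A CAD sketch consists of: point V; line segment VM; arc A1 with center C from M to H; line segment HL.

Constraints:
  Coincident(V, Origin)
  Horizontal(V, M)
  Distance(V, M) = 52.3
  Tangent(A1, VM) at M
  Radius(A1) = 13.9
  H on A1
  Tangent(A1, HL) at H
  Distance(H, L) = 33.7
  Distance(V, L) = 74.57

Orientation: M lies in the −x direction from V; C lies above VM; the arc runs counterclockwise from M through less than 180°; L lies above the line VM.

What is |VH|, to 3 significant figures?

44.7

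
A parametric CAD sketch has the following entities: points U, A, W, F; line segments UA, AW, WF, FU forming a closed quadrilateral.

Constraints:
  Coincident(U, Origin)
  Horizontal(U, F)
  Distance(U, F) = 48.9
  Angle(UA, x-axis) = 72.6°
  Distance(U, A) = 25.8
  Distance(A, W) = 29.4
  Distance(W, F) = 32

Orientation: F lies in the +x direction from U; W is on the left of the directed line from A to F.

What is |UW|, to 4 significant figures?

47.13

Checks: |AW| = 29.40 ✓; |WF| = 32.00 ✓.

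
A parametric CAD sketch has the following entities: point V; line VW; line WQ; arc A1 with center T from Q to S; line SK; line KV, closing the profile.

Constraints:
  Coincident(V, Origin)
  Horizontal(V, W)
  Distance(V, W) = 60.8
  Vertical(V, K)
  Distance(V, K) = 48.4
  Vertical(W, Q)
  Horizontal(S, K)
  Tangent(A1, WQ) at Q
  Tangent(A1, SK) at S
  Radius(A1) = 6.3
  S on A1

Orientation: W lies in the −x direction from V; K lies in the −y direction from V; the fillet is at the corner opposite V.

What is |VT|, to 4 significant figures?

68.87

V is at the origin; V and W share the same y with |VW| = 60.8 and W on the −x side, so W = (-60.80, 0.000). VK is vertical with |VK| = 48.4 and K on the −y side, so K = (0.000, -48.40). The virtual corner opposite V is at (-60.80, -48.40). Tangency of A1 to WQ means the radius TQ is perpendicular to WQ and A1 meets SK tangentially, so TS is at right angles to SK, with radius 6.3, so the center T sits 6.3 in from both sides at T = (-54.50, -42.10). Then |VT| = |T − V| = 68.87.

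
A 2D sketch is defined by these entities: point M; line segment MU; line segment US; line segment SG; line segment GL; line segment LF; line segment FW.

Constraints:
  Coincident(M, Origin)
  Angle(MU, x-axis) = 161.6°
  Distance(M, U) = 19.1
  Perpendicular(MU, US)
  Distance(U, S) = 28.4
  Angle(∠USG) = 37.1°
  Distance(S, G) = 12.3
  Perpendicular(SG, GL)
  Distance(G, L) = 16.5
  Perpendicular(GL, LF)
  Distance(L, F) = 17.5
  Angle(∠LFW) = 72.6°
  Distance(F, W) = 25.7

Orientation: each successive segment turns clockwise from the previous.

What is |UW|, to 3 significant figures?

32.2

M is at the origin; MU runs at 161.6° with length 19.1, so U = (-18.1, 6.03). MU is perpendicular to US, so US runs at 71.6°; with |US| = 28.4, S = (-9.16, 33.0). ∠USG = 37.1° gives SG at -71.3° from the x-axis; with |SG| = 12.3, G = (-5.22, 21.3). SG is perpendicular to GL, so GL runs at -161°; with |GL| = 16.5, L = (-20.8, 16.0). GL ⟂ LF, so LF runs at 109°; with |LF| = 17.5, F = (-26.5, 32.6). ∠LFW = 72.6° gives FW at 1.30° from the x-axis; with |FW| = 25.7, W = (-0.762, 33.2). Then |UW| = |W − U| = 32.2.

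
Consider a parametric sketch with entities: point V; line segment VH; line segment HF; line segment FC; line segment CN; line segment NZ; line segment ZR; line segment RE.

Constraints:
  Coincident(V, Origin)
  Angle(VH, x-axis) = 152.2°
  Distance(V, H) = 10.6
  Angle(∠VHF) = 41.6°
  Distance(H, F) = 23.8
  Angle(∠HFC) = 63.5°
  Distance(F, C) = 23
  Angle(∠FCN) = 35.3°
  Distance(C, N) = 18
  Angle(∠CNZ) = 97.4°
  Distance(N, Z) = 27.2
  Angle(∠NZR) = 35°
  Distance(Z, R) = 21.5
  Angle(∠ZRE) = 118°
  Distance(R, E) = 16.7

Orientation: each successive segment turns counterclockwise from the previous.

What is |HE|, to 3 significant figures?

11.3

V is at the origin; VH runs at 152.2° with length 10.6, so H = (-9.38, 4.94). ∠VHF = 41.6° gives HF at -69.4° from the x-axis; with |HF| = 23.8, F = (-1.00, -17.3). ∠HFC = 63.5° gives FC at 47.1° from the x-axis; with |FC| = 23.0, C = (14.7, -0.486). ∠FCN = 35.3° gives CN at -168° from the x-axis; with |CN| = 18.0, N = (-2.97, -4.17). ∠CNZ = 97.4° gives NZ at -85.6° from the x-axis; with |NZ| = 27.2, Z = (-0.879, -31.3). ∠NZR = 35.0° gives ZR at 59.4° from the x-axis; with |ZR| = 21.5, R = (10.1, -12.8). ∠ZRE = 118.0° gives RE at 121° from the x-axis; with |RE| = 16.7, E = (1.36, 1.47). Then |HE| = |E − H| = 11.3.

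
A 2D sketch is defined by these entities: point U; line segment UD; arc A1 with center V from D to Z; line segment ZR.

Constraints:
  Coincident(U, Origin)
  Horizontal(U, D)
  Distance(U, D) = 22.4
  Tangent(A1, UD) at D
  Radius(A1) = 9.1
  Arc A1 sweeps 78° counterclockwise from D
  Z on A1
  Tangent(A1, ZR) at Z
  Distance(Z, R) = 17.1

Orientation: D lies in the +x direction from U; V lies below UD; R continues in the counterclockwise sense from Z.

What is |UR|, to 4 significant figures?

25.92

On A1, D sits at bearing 90° from V; a 78° counterclockwise sweep puts Z at bearing 168°, so Z = V + 9.1·(cos 168°, sin 168°) = (13.50, -7.208). A1 meets ZR tangentially, so VZ is at right angles to ZR, so ZR runs along (−sin 168°, cos 168°); with |ZR| = 17.1, R = (9.944, -23.93). Then |UR| = |R − U| = 25.92.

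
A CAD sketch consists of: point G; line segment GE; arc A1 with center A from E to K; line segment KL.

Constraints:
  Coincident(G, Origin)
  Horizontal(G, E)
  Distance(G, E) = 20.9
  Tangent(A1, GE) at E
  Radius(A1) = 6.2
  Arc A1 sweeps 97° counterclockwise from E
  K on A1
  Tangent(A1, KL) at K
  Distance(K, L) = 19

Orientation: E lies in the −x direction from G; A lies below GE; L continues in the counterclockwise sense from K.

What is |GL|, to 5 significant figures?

35.754

G is at the origin; G and E share the same y with |GE| = 20.9 and E on the −x side, so E = (-20.900, 0.0000). The tangent condition forces AE to be normal to GE, so A = E + (0, -6.2) = (-20.900, -6.2000). On A1, E sits at bearing 90° from A; a 97° counterclockwise sweep puts K at bearing 187°, so K = A + 6.2·(cos 187°, sin 187°) = (-27.054, -6.9556). Tangency of A1 to KL means the radius AK is perpendicular to KL, so KL runs along (−sin 187°, cos 187°); with |KL| = 19.0, L = (-24.738, -25.814). Then |GL| = |L − G| = 35.754.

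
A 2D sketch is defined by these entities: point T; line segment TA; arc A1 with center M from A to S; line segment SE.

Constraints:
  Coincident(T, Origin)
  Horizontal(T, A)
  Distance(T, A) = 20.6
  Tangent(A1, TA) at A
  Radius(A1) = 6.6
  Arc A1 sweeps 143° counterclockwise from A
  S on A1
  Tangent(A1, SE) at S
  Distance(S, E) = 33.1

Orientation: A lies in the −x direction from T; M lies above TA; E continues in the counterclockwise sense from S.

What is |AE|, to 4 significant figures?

38.93

T is at the origin; T and A share the same y with |TA| = 20.6 and A on the −x side, so A = (-20.60, 0.000). Tangency of A1 to TA means the radius MA is perpendicular to TA, so M = A + (0, 6.6) = (-20.60, 6.600). On A1, A sits at bearing -90° from M; a 143° counterclockwise sweep puts S at bearing 53°, so S = M + 6.6·(cos 53°, sin 53°) = (-16.63, 11.87). The tangent condition forces MS to be normal to SE, so SE runs along (−sin 53°, cos 53°); with |SE| = 33.1, E = (-43.06, 31.79). Then |AE| = |E − A| = 38.93.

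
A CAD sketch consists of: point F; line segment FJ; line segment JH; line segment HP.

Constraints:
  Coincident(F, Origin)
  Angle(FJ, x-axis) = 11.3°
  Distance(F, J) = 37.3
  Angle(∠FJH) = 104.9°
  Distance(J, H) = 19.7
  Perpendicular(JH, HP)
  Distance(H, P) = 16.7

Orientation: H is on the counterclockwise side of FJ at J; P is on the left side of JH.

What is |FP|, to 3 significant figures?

35.1

∠FJH = 104.9°, so JH runs at 11.3° + (180° − 104.9°) = 86.4° from the x-axis; with |JH| = 19.7, H = J + 19.7·(cos 86.4°, sin 86.4°) = (37.8, 27.0). The perpendicularity gives HP at right angles to JH; with |HP| = 16.7 on the left of JH, P = H + 16.7·(-0.998, 0.0628) = (21.1, 28.0). Then |FP| = |P − F| = 35.1.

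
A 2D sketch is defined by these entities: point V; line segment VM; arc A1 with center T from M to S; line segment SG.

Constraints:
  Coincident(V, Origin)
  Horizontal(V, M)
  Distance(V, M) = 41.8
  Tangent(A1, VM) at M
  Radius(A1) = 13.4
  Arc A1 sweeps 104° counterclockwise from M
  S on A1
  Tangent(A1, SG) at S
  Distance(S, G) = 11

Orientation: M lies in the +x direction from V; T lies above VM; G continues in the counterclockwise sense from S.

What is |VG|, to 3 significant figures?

58.9

On A1, M sits at bearing -90° from T; a 104° counterclockwise sweep puts S at bearing 14°, so S = T + 13.4·(cos 14°, sin 14°) = (54.8, 16.6). A1 meets SG tangentially, so TS is at right angles to SG, so SG runs along (−sin 14°, cos 14°); with |SG| = 11.0, G = (52.1, 27.3). Then |VG| = |G − V| = 58.9.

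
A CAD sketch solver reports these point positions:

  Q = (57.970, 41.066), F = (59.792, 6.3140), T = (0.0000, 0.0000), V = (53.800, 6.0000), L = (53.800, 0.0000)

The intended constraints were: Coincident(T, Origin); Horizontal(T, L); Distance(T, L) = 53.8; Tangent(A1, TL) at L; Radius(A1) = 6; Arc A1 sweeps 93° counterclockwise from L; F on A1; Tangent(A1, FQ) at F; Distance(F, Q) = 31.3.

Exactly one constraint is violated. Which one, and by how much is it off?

Distance(F, Q) = 31.3 — off by 3.50.

T = (0.00, 0.00) ✓; T.y = 0.00, L.y = 0.00 ✓; |TL| = 53.80 ✓; ∠(VL, LT) = 90.00° ✓; |VL| = 6.000 ✓; bearing(V→F) − bearing(V→L) = 93.00° ✓; |VF| = 6.000 ✓; ∠(VF, FQ) = 90.00° ✓; |FQ| = 34.80 ✗.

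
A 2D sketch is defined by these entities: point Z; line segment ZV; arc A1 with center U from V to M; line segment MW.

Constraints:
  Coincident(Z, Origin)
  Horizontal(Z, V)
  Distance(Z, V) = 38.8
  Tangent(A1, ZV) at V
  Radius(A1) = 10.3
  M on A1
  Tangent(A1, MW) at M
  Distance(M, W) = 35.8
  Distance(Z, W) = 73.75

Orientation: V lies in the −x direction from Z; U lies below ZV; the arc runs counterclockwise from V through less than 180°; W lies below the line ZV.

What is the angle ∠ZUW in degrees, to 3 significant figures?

145°

Z is at the origin; Z and V share the same y with |ZV| = 38.8 and V on the −x side, so V = (-38.8, 0.00). Tangency of A1 to ZV means the radius UV is perpendicular to ZV, so U = V + (0, -10.3) = (-38.8, -10.3). Since UM ⟂ MW (tangency), |UW| = √(10.3² + 35.8²) = 37.3 regardless of where M sits on A1. So W lies on both circle(Z, 73.75) and circle(U, 37.3); the below-ZV intersection is W = (-62.6, -38.9). M is the foot of the tangent from W: M = (-48.2, -6.15).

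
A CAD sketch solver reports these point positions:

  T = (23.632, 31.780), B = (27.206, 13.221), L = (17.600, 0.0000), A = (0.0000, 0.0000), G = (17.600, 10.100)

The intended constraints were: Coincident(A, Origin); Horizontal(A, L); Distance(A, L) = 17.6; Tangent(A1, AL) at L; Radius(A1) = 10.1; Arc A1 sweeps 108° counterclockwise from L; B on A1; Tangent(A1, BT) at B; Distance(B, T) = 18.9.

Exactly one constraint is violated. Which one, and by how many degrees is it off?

Tangent(A1, BT) at B — off by 7.10°.

A = (0.00, 0.00) ✓; A.y = 0.00, L.y = 0.00 ✓; |AL| = 17.60 ✓; ∠(GL, LA) = 90.00° ✓; |GL| = 10.10 ✓; bearing(G→B) − bearing(G→L) = 108.0° ✓; |GB| = 10.10 ✓; ∠(GB, BT) = 97.10° ✗; |BT| = 18.90 ✓.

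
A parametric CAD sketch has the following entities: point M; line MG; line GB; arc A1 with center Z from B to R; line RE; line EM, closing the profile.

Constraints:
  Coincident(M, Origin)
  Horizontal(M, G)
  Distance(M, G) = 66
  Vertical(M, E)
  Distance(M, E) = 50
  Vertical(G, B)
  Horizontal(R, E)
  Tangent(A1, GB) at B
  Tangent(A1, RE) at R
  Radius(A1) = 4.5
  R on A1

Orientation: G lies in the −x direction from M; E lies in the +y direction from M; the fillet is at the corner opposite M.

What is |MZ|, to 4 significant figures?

76.50

M is at the origin; MG is horizontal with |MG| = 66.0 and G on the −x side, so G = (-66.00, 0.000). ME is vertical with |ME| = 50.0 and E on the +y side, so E = (0.000, 50.00). The virtual corner opposite M is at (-66.00, 50.00). Since A1 is tangent to GB there, ZB ⟂ GB and the tangent condition forces ZR to be normal to RE, with radius 4.5, so the center Z sits 4.5 in from both sides at Z = (-61.50, 45.50). Then |MZ| = |Z − M| = 76.50.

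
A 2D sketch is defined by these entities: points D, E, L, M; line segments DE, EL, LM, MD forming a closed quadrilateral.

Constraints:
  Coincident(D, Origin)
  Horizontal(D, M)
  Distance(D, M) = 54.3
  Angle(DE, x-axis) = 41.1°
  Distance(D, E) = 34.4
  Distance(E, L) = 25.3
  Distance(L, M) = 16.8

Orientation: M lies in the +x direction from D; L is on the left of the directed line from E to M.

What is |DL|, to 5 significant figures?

53.019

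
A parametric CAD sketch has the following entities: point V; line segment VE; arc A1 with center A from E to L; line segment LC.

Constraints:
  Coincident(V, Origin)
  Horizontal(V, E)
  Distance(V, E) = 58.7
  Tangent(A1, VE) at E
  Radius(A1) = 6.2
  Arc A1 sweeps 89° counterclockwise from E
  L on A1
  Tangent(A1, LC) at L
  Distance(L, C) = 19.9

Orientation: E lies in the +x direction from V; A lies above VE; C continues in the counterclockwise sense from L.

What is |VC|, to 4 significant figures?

70.23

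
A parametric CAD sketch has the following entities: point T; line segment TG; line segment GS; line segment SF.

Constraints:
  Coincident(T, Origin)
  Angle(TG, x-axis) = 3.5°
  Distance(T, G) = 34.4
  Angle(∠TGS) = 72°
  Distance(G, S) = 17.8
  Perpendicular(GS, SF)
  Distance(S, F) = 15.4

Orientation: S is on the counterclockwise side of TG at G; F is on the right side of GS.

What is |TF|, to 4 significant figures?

48.65

T is at the origin; TG runs at 3.5° with length 34.4, so G = 34.4·(cos 3.5°, sin 3.5°) = (34.34, 2.100). ∠TGS = 72.0°, so GS runs at 3.5° + (180° − 72.0°) = 111.5° from the x-axis; with |GS| = 17.8, S = G + 17.8·(cos 111.5°, sin 111.5°) = (27.81, 18.66). The perpendicularity gives SF at right angles to GS; with |SF| = 15.4 on the right of GS, F = S + 15.4·(0.9304, 0.3665) = (42.14, 24.31). Then |TF| = |F − T| = 48.65.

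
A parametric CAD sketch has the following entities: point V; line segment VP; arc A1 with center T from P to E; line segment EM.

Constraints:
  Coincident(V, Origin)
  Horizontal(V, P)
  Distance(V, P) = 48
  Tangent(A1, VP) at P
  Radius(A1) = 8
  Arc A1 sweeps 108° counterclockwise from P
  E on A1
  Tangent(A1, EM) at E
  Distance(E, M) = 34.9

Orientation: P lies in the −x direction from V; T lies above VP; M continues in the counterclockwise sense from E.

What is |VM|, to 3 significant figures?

67.3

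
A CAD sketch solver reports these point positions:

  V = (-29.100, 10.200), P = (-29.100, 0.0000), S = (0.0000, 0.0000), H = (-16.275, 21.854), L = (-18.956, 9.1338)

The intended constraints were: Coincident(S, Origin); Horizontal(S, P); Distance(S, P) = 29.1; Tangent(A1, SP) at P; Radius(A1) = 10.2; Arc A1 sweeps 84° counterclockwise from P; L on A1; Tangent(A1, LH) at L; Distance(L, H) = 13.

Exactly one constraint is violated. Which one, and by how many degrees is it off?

Tangent(A1, LH) at L — off by 5.90°.

S = (0.00, 0.00) ✓; S.y = 0.00, P.y = 0.00 ✓; |SP| = 29.10 ✓; ∠(VP, PS) = 90.00° ✓; |VP| = 10.20 ✓; bearing(V→L) − bearing(V→P) = 84.00° ✓; |VL| = 10.20 ✓; ∠(VL, LH) = 95.90° ✗; |LH| = 13.00 ✓.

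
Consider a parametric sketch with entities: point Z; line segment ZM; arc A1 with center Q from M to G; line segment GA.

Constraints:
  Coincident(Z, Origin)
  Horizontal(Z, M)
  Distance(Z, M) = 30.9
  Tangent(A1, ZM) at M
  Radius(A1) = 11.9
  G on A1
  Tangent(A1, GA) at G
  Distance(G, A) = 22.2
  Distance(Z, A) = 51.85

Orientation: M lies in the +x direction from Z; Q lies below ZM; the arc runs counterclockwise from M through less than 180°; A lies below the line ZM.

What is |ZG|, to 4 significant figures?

29.72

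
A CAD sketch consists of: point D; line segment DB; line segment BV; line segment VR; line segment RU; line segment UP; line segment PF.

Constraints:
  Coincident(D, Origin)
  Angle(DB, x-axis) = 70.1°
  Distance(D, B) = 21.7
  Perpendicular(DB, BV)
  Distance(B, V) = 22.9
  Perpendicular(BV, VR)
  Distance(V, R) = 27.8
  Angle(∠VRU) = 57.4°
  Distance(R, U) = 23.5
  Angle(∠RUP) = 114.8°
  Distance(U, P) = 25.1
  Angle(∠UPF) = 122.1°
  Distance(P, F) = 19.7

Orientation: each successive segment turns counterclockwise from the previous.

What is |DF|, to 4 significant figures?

46.49

D is at the origin; DB runs at 70.1° with length 21.7, so B = (7.386, 20.40). DB is perpendicular to BV, so BV runs at 160.1°; with |BV| = 22.9, V = (-14.15, 28.20). BV is perpendicular to VR, so VR runs at -109.9°; with |VR| = 27.8, R = (-23.61, 2.059). ∠VRU = 57.4° gives RU at 12.70° from the x-axis; with |RU| = 23.5, U = (-0.6839, 7.225). ∠RUP = 114.8° gives UP at 77.90° from the x-axis; with |UP| = 25.1, P = (4.578, 31.77). ∠UPF = 122.1° gives PF at 135.8° from the x-axis; with |PF| = 19.7, F = (-9.546, 45.50). Then |DF| = |F − D| = 46.49.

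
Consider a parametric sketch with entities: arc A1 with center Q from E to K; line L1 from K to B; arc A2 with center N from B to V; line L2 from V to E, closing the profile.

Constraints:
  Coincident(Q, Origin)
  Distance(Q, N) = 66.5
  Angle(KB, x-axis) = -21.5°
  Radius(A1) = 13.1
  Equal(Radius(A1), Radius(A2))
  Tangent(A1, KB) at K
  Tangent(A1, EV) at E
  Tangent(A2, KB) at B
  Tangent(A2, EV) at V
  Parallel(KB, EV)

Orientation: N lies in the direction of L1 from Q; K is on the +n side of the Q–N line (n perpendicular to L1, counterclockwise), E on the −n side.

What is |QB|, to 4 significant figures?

67.78

Tangency of A1 to both parallel lines with radius 13.1 puts K and E at Q ± 13.1·n: K = (4.801, 12.19), E = (-4.801, -12.19). Equal radii place B and V the same way about N: B = N + 13.1·n = (66.67, -12.18), V = N − 13.1·n = (57.07, -36.56). Then |QB| = |B − Q| = 67.78.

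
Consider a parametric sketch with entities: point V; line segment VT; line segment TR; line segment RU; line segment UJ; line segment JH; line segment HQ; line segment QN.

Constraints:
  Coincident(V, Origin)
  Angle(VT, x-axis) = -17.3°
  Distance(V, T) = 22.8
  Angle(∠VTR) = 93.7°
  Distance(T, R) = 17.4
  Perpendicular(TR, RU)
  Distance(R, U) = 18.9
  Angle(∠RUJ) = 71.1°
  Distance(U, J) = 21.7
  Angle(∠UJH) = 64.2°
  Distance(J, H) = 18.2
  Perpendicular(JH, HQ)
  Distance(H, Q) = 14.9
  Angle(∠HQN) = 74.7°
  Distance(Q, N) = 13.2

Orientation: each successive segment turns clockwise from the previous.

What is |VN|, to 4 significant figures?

12.31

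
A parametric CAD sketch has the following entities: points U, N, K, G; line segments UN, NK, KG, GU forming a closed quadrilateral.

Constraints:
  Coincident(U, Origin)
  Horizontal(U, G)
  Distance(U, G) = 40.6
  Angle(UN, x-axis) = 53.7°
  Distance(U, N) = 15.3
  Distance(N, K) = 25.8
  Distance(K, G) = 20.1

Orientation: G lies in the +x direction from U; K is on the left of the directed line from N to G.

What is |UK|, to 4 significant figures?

38.93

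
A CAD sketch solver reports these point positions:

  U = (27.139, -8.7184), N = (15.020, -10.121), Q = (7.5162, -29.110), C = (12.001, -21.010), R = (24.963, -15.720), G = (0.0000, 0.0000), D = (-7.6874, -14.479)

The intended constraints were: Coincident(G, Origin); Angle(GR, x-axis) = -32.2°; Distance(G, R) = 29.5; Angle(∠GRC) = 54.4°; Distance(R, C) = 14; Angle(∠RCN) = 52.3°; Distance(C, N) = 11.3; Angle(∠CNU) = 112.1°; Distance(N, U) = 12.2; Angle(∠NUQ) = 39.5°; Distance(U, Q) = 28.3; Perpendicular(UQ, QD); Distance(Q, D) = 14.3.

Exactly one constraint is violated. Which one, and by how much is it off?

Distance(Q, D) = 14.3 — off by 6.80.

G = (0.00, 0.00) ✓; GR at -32.20° ✓; |GR| = 29.50 ✓; ∠GRC = 54.40° ✓; |RC| = 14.00 ✓; ∠RCN = 52.30° ✓; |CN| = 11.30 ✓; ∠CNU = 112.1° ✓; |NU| = 12.20 ✓; ∠NUQ = 39.50° ✓; |UQ| = 28.30 ✓; ∠(UQ, QD) = 90.00° ✓; |QD| = 21.10 ✗.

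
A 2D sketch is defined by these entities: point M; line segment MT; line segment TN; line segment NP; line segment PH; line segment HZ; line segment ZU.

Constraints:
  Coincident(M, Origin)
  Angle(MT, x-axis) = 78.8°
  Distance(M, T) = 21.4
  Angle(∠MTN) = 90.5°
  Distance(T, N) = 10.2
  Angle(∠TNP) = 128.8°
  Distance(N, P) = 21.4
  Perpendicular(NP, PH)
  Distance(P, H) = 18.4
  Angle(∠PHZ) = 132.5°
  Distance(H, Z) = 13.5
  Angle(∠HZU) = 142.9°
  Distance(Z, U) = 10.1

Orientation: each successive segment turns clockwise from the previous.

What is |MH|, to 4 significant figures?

11.65

∠TNP = 128.8° gives NP at -61.90° from the x-axis; with |NP| = 21.4, P = (24.26, 0.2211). The perpendicularity gives PH at right angles to NP, so PH runs at -151.9°; with |PH| = 18.4, H = (8.028, -8.445). Then |MH| = |H − M| = 11.65.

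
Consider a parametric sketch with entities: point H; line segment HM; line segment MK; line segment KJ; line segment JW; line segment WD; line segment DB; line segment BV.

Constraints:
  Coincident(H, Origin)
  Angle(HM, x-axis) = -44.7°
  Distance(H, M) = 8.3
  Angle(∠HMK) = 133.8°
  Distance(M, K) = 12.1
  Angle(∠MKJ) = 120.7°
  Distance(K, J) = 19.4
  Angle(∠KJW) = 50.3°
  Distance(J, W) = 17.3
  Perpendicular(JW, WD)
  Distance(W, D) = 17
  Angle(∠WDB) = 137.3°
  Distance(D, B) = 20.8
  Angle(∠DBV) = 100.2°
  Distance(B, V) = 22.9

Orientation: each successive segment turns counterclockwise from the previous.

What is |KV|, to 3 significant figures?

29.0

H is at the origin; HM runs at -44.7° with length 8.3, so M = (5.90, -5.84). ∠HMK = 133.8° gives MK at 1.50° from the x-axis; with |MK| = 12.1, K = (18.0, -5.52). ∠MKJ = 120.7° gives KJ at 60.8° from the x-axis; with |KJ| = 19.4, J = (27.5, 11.4). ∠KJW = 50.3° gives JW at -170° from the x-axis; with |JW| = 17.3, W = (10.4, 8.26). JW is perpendicular to WD, so WD runs at -79.5°; with |WD| = 17.0, D = (13.5, -8.45). ∠WDB = 137.3° gives DB at -36.8° from the x-axis; with |DB| = 20.8, B = (30.2, -20.9). ∠DBV = 100.2° gives BV at 43.0° from the x-axis; with |BV| = 22.9, V = (47.0, -5.30). Then |KV| = |V − K| = 29.0.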